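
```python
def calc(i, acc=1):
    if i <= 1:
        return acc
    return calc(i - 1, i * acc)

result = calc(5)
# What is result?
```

Accumulator trace (n, acc): (5, 1) -> (4, 5) -> (3, 20) -> (2, 60) -> (1, 120) -> return 120

Answer: 120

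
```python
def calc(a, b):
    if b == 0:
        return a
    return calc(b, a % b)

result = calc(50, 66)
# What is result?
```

calc(50, 66) -> calc(66, 50) -> calc(50, 16) -> calc(16, 2) -> calc(2, 0) -> 2

Answer: 2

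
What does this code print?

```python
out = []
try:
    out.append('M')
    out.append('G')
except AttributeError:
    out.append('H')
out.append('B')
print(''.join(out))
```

Execution trace: 'M' (try body) → 'G' (try body, no exception) → 'B' (after the try/except). Output: MGB

Answer: MGB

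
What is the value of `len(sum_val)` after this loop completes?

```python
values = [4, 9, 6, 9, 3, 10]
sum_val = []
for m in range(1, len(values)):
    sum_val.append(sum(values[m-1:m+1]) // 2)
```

Number of 2-element averages
`sum_val` takes the values: [] → [6] → [6, 7] → [6, 7, 7] → [6, 7, 7, 6] → [6, 7, 7, 6, 6]
So `len(sum_val)` = 5

Answer: 5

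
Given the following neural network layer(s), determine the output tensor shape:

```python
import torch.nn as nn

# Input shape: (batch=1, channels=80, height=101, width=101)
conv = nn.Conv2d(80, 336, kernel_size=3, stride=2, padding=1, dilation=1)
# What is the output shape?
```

Input: (1, 80, 101, 101) -> Output: (1, 336, 51, 51)

Answer: (1, 336, 51, 51)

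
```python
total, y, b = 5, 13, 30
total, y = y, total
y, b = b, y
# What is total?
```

Trace:
`total, y, b = 5, 13, 30` → total = 5; y = 13; b = 30
`total, y = y, total` → total = 13; y = 5
`y, b = b, y` → y = 30; b = 5
So total = 13

Answer: 13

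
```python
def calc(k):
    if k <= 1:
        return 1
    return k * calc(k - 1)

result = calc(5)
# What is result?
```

calc(5) = 5 * 4 * 3 * 2 * 1 = 120

Answer: 120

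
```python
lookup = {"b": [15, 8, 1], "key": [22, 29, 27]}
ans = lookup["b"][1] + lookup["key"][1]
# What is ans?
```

Trace:
`lookup = {"b": [15, 8, 1], "key": [22, 29, 27]}` → lookup = {'b': [15, 8, 1], 'key': [22, 29, 27]}
`ans = lookup["b"][1] + lookup["key"][1]` → ans = 37
So ans = 37

Answer: 37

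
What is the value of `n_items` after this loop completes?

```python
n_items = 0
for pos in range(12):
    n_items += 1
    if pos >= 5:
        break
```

Loop breaks when pos reaches 5, n_items is 6
`n_items` takes the values: 0 → 1 → 2 → 3 → 4 → 5 → 6

Answer: 6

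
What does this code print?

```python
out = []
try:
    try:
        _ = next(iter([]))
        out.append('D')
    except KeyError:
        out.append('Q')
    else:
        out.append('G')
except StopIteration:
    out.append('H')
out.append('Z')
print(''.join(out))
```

Execution trace: 'H' (outer except StopIteration) → 'Z' (after the try/except). Output: HZ

Answer: HZ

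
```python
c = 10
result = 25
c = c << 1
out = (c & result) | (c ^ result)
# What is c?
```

Trace:
`c = 10` → c = 10
`result = 25` → result = 25
`c = c << 1` → c = 20
`out = (c & result) | (c ^ result)` → out = 29
So c = 20

Answer: 20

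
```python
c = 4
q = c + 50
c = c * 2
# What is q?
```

Trace:
`c = 4` → c = 4
`q = c + 50` → q = 54
`c = c * 2` → c = 8
So q = 54

Answer: 54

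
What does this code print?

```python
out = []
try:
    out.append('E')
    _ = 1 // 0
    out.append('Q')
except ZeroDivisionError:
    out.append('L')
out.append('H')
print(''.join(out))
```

Execution trace: 'E' (try body) → 'L' (except ZeroDivisionError) → 'H' (after the try/except). Output: ELH

Answer: ELH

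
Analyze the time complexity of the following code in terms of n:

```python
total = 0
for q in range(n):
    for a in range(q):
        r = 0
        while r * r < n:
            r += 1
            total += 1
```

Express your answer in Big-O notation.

Each loop level contributes: n × n × √n. Multiplying the contributions gives O(n^2√n).

Answer: O(n^2√n)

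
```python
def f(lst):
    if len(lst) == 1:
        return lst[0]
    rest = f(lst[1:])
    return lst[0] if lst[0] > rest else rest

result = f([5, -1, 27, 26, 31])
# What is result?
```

Recursive max over [5, -1, 27, 26, 31] = 31

Answer: 31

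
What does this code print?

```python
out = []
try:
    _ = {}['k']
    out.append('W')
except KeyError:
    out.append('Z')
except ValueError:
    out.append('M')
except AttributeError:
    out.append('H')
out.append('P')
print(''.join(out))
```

Execution trace: 'Z' (except KeyError) → 'P' (after the try/except). Output: ZP

Answer: ZP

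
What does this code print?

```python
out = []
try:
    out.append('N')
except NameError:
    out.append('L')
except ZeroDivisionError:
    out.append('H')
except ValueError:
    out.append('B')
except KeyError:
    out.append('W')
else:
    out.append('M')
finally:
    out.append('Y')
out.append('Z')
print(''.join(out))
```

Execution trace: 'N' (try body, no exception) → 'M' (else) → 'Y' (finally) → 'Z' (after the try/except). Output: NMYZ

Answer: NMYZ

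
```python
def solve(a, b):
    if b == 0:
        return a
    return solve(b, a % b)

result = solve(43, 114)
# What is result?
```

solve(43, 114) -> solve(114, 43) -> solve(43, 28) -> solve(28, 15) -> solve(15, 13) -> solve(13, 2) -> solve(2, 1) -> solve(1, 0) -> 1

Answer: 1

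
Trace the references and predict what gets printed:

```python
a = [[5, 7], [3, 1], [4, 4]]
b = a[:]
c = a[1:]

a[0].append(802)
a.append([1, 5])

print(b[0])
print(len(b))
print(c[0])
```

Key concept: slice with nested mutation.
Step by step:
`a = [[5, 7], [3, 1], [4, 4]]` → a = [[5, 7], [3, 1], [4, 4]]
`b = a[:]` → b = [[5, 7], [3, 1], [4, 4]]
`c = a[1:]` → c = [[3, 1], [4, 4]]
`a[0].append(802)` → a = [[5, 7, 802], [3, 1], [4, 4]]; b = [[5, 7, 802], [3, 1], [4, 4]]
`a.append([1, 5])` → a = [[5, 7, 802], [3, 1], [4, 4], [1, 5]]
`print(b[0])` → prints [5, 7, 802]
`print(len(b))` → prints 3
`print(c[0])` → prints [3, 1]

Answer:
[5, 7, 802]
3
[3, 1]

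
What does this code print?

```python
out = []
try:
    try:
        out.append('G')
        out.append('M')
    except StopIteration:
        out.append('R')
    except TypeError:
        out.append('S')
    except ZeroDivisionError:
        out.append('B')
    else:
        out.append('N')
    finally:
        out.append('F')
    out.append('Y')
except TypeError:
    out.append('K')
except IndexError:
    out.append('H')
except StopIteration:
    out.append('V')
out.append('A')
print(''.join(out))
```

Execution trace: 'G' (inner try body) → 'M' (inner try body, no exception) → 'N' (inner else) → 'F' (inner finally) → 'Y' (try body, no exception) → 'A' (after the try/except). Output: GMNFYA

Answer: GMNFYA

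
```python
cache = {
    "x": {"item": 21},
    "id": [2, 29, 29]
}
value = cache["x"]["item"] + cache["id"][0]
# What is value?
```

Trace:
`cache = { ...` → cache = {'x': {'item': 21}, 'id': [2, 29, 29]}
`value = cache["x"]["item"] + cache["id"][0]` → value = 23
So value = 23

Answer: 23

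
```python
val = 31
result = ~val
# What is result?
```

Trace:
`val = 31` → val = 31
`result = ~val` → result = -32
So result = -32

Answer: -32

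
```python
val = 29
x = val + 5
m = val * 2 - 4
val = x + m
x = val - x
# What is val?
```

Trace:
`val = 29` → val = 29
`x = val + 5` → x = 34
`m = val * 2 - 4` → m = 54
`val = x + m` → val = 88
`x = val - x` → x = 54
So val = 88

Answer: 88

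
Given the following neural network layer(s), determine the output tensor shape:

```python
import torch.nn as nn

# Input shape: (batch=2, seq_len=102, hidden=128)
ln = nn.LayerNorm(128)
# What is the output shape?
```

Input: (2, 102, 128) -> Output: (2, 102, 128)

Answer: (2, 102, 128)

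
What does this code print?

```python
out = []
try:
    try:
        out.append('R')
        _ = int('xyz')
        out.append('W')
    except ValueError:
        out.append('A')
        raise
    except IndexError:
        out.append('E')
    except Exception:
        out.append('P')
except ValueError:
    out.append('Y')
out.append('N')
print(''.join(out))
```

Execution trace: 'R' (inner try body) → 'A' (inner except ValueError) → 'Y' (outer except ValueError) → 'N' (after the try/except). Output: RAYN

Answer: RAYN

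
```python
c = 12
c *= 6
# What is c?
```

Trace:
`c = 12` → c = 12
`c *= 6` → c = 72
So c = 72

Answer: 72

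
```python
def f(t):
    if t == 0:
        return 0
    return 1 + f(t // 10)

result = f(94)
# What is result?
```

Count of digits of 94: 2

Answer: 2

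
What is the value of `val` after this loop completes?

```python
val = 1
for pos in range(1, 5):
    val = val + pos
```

Start at 1, add 1 through 4
`val` takes the values: 1 → 2 → 4 → 7 → 11

Answer: 11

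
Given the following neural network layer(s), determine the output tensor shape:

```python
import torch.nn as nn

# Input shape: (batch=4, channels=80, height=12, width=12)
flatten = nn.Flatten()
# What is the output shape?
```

Input: (4, 80, 12, 12) -> Output: (4, 11520)

Answer: (4, 11520)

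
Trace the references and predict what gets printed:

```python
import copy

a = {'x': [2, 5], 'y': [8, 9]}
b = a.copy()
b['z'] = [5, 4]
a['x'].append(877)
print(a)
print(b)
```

Key concept: shallow copy of dict with mutable values.
Step by step:
`a = {'x': [2, 5], 'y': [8, 9]}` → a = {'x': [2, 5], 'y': [8, 9]}
`b = a.copy()` → b = {'x': [2, 5], 'y': [8, 9]}
`b['z'] = [5, 4]` → b = {'x': [2, 5], 'y': [8, 9], 'z': [5, 4]}
`a['x'].append(877)` → a = {'x': [2, 5, 877], 'y': [8, 9]}; b = {'x': [2, 5, 877], 'y': [8, 9], 'z': [5, 4]}
`print(a)` → prints {'x': [2, 5, 877], 'y': [8, 9]}
`print(b)` → prints {'x': [2, 5, 877], 'y': [8, 9], 'z': [5, 4]}

Answer:
{'x': [2, 5, 877], 'y': [8, 9]}
{'x': [2, 5, 877], 'y': [8, 9], 'z': [5, 4]}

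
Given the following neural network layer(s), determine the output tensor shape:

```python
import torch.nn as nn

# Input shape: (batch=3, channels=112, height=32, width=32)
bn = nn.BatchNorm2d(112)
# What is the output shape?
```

Input: (3, 112, 32, 32) -> Output: (3, 112, 32, 32)

Answer: (3, 112, 32, 32)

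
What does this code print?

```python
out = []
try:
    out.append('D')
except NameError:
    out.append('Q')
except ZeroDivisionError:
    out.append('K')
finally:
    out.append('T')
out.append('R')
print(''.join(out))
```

Execution trace: 'D' (try body, no exception) → 'T' (finally) → 'R' (after the try/except). Output: DTR

Answer: DTR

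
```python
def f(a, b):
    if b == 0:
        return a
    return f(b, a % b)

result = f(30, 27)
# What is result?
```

f(30, 27) -> f(27, 3) -> f(3, 0) -> 3

Answer: 3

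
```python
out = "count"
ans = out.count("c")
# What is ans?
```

Trace:
`out = "count"` → out = 'count'
`ans = out.count("c")` → ans = 1
So ans = 1

Answer: 1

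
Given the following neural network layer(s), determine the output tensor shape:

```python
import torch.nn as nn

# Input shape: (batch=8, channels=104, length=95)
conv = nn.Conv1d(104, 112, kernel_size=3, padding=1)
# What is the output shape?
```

Input: (8, 104, 95) -> Output: (8, 112, 95)

Answer: (8, 112, 95)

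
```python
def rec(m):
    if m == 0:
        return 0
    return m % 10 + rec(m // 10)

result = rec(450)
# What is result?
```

Sum of digits of 450: 0 + 5 + 4 = 9

Answer: 9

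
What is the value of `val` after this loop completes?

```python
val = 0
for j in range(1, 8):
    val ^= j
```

XOR of 1 to 7
`val` takes the values: 0 → 1 → 3 → 0 → 4 → 1 → 7 → 0

Answer: 0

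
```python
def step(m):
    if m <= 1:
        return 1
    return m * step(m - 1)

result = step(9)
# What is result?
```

step(9) = 9 * 8 * 7 * 6 * 5 * 4 * 3 * 2 * 1 = 362880

Answer: 362880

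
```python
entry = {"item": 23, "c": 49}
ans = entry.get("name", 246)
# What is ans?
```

Trace:
`entry = {"item": 23, "c": 49}` → entry = {'item': 23, 'c': 49}
`ans = entry.get("name", 246)` → ans = 246
So ans = 246

Answer: 246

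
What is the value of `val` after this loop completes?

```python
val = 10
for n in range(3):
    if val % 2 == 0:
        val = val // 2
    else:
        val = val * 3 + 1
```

Collatz-style transformation from 10
`val` takes the values: 10 → 5 → 16 → 8

Answer: 8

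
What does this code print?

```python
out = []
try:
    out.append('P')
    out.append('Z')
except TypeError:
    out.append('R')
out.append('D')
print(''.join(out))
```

Execution trace: 'P' (try body) → 'Z' (try body, no exception) → 'D' (after the try/except). Output: PZD

Answer: PZD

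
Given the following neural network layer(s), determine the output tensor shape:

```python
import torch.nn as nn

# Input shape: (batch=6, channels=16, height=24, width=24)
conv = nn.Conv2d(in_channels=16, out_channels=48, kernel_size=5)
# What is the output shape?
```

Input: (6, 16, 24, 24) -> Output: (6, 48, 20, 20)

Answer: (6, 48, 20, 20)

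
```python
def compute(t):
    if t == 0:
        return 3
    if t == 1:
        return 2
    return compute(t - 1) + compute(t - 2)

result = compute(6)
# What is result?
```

Build up from base cases: compute(0)=3, compute(1)=2, compute(2)=5, compute(3)=7, compute(4)=12, compute(5)=19, compute(6)=31

Answer: 31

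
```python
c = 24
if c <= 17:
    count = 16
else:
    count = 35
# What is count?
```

Trace:
`c = 24` → c = 24
`if c <= 17: ...` → c <= 17 is False, take else branch → count = 35
So count = 35

Answer: 35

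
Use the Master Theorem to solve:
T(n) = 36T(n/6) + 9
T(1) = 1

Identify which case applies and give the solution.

a=36, b=6, f(n)=9. log_6(36) = 2. Since c=0 < 2, Case 1 applies: T(n) = Θ(n^log_b(a)) = O(n^2).

Answer: O(n^2) - Case 1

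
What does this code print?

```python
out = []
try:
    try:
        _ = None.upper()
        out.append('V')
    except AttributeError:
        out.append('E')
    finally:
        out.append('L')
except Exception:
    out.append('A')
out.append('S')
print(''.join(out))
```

Execution trace: 'E' (inner except AttributeError) → 'L' (inner finally) → 'S' (after the try/except). Output: ELS

Answer: ELS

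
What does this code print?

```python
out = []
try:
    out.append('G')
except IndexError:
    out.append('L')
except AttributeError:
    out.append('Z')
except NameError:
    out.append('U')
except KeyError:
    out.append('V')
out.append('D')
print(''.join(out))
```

Execution trace: 'G' (try body, no exception) → 'D' (after the try/except). Output: GD

Answer: GD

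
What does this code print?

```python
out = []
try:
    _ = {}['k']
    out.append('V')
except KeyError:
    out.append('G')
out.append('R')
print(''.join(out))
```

Execution trace: 'G' (except KeyError) → 'R' (after the try/except). Output: GR

Answer: GR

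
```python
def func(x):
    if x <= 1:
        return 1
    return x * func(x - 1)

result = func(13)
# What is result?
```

func(13) = 13 * 12 * 11 * 10 * 9 * 8 * 7 * 6 * 5 * 4 * 3 * 2 * 1 = 6227020800

Answer: 6227020800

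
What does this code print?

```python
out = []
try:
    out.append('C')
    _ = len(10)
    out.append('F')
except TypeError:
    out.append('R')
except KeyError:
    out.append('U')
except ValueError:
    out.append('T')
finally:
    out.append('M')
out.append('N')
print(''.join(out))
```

Execution trace: 'C' (try body) → 'R' (except TypeError) → 'M' (finally) → 'N' (after the try/except). Output: CRMN

Answer: CRMN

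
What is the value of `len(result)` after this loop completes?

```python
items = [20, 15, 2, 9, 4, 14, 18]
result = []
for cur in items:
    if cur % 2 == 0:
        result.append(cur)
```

Count even numbers in [20, 15, 2, 9, 4, 14, 18]
`result` takes the values: [] → [20] → [20, 2] → [20, 2, 4] → [20, 2, 4, 14] → [20, 2, 4, 14, 18]
So `len(result)` = 5

Answer: 5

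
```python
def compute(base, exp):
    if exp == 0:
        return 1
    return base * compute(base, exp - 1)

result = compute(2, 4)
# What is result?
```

compute(2, 4) = 2 * 2 * 2 * 2 = 16

Answer: 16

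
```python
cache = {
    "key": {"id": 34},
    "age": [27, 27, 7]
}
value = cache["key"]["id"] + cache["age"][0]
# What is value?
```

Trace:
`cache = { ...` → cache = {'key': {'id': 34}, 'age': [27, 27, 7]}
`value = cache["key"]["id"] + cache["age"][0]` → value = 61
So value = 61

Answer: 61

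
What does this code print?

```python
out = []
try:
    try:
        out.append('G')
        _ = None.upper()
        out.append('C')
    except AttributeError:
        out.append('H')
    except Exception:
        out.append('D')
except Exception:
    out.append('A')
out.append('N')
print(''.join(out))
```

Execution trace: 'G' (inner try body) → 'H' (inner except AttributeError) → 'N' (after the try/except). Output: GHN

Answer: GHN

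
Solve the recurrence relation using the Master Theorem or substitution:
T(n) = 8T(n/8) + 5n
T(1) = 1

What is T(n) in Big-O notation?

By Master Theorem: a=8, b=8, f(n)=5n. Since log_8(8) = 1 and f(n) = Θ(n^1), Case 2 applies. T(n) = O(n log n).

Answer: O(n log n)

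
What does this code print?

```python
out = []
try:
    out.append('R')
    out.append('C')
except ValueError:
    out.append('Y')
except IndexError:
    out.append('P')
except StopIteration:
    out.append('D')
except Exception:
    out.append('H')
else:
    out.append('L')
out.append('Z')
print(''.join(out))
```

Execution trace: 'R' (try body) → 'C' (try body, no exception) → 'L' (else) → 'Z' (after the try/except). Output: RCLZ

Answer: RCLZ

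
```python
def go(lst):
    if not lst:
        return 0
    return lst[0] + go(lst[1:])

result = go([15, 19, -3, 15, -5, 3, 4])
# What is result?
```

15 + 19 + (-3) + 15 + (-5) + 3 + 4 + 0 = 48

Answer: 48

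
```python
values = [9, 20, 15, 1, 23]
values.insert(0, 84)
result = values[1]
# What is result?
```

Trace:
`values = [9, 20, 15, 1, 23]` → values = [9, 20, 15, 1, 23]
`values.insert(0, 84)` → values = [84, 9, 20, 15, 1, 23]
`result = values[1]` → result = 9
So result = 9

Answer: 9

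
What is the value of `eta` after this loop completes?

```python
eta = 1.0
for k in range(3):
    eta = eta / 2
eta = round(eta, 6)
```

Halving LR 3 times: 1 / 2^3
`eta` takes the values: 1.0 → 0.5 → 0.25 → 0.125

Answer: 0.125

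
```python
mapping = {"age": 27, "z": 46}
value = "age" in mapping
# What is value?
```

Trace:
`mapping = {"age": 27, "z": 46}` → mapping = {'age': 27, 'z': 46}
`value = "age" in mapping` → value = True
So value = True

Answer: True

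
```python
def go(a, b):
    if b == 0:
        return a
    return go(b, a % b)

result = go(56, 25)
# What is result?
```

go(56, 25) -> go(25, 6) -> go(6, 1) -> go(1, 0) -> 1

Answer: 1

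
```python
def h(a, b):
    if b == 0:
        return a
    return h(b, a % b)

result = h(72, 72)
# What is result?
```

h(72, 72) -> h(72, 0) -> 72

Answer: 72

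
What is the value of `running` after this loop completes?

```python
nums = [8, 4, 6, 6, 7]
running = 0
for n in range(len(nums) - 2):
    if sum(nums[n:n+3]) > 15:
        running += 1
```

Count windows with sum > 15
`running` takes the values: 0 → 1 → 2 → 3

Answer: 3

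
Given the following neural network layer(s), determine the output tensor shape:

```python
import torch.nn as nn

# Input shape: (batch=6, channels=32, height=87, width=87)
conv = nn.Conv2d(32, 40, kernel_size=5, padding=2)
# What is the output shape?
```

Input: (6, 32, 87, 87) -> Output: (6, 40, 87, 87)

Answer: (6, 40, 87, 87)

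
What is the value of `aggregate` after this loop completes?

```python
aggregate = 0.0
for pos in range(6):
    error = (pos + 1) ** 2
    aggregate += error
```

Sum of squared losses 1² + 2² + ... + 6²
`aggregate` takes the values: 0.0 → 1.0 → 5.0 → 14.0 → 30.0 → 55.0 → 91.0

Answer: 91.0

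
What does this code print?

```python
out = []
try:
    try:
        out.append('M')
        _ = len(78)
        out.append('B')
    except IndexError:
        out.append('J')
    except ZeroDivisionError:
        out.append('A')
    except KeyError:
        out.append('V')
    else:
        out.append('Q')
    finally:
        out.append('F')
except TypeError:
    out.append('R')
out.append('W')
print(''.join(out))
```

Execution trace: 'M' (try body) → 'F' (finally) → 'R' (outer except TypeError) → 'W' (after the try/except). Output: MFRW

Answer: MFRW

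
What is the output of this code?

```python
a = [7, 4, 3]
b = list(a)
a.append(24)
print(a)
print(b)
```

Key concept: list() constructor creates copy.
Step by step:
`a = [7, 4, 3]` → a = [7, 4, 3]
`b = list(a)` → b = [7, 4, 3]
`a.append(24)` → a = [7, 4, 3, 24]
`print(a)` → prints [7, 4, 3, 24]
`print(b)` → prints [7, 4, 3]

Answer:
[7, 4, 3, 24]
[7, 4, 3]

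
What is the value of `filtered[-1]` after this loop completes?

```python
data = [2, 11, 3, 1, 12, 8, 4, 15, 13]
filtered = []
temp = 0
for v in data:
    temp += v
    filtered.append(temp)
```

Cumulative sum ends at 69
`filtered` takes the values: [] → [2] → [2, 13] → [2, 13, 16] → [2, 13, 16, 17] → [2, 13, 16, 17, 29] → [2, 13, 16, 17, 29, 37] → [2, 13, 16, 17, 29, 37, 41] → [2, 13, 16, 17, 29, 37, 41, 56] → [2, 13, 16, 17, 29, 37, 41, 56, 69]
So `filtered[-1]` = 69

Answer: 69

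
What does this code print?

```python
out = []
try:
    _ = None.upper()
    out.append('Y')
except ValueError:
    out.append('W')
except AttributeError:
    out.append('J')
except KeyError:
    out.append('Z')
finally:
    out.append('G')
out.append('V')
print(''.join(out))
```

Execution trace: 'J' (except AttributeError) → 'G' (finally) → 'V' (after the try/except). Output: JGV

Answer: JGV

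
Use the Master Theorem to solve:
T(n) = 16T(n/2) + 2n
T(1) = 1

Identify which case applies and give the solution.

a=16, b=2, f(n)=2n. log_2(16) = 4. Since c=1 < 4, Case 1 applies: T(n) = Θ(n^log_b(a)) = O(n^4).

Answer: O(n^4) - Case 1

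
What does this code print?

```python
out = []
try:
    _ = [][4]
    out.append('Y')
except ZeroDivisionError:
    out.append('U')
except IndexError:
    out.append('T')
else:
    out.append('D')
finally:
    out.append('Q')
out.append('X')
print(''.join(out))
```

Execution trace: 'T' (except IndexError) → 'Q' (finally) → 'X' (after the try/except). Output: TQX

Answer: TQX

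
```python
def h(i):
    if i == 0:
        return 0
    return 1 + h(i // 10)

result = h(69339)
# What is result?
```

Count of digits of 69339: 5

Answer: 5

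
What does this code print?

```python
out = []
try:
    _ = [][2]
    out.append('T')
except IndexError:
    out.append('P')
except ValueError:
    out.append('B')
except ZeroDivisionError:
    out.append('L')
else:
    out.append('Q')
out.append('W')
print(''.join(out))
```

Execution trace: 'P' (except IndexError) → 'W' (after the try/except). Output: PW

Answer: PW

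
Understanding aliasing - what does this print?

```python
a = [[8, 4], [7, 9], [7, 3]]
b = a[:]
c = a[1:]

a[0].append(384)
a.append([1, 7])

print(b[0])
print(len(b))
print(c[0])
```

Key concept: slice with nested mutation.
Step by step:
`a = [[8, 4], [7, 9], [7, 3]]` → a = [[8, 4], [7, 9], [7, 3]]
`b = a[:]` → b = [[8, 4], [7, 9], [7, 3]]
`c = a[1:]` → c = [[7, 9], [7, 3]]
`a[0].append(384)` → a = [[8, 4, 384], [7, 9], [7, 3]]; b = [[8, 4, 384], [7, 9], [7, 3]]
`a.append([1, 7])` → a = [[8, 4, 384], [7, 9], [7, 3], [1, 7]]
`print(b[0])` → prints [8, 4, 384]
`print(len(b))` → prints 3
`print(c[0])` → prints [7, 9]

Answer:
[8, 4, 384]
3
[7, 9]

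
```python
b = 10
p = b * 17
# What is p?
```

Trace:
`b = 10` → b = 10
`p = b * 17` → p = 170
So p = 170

Answer: 170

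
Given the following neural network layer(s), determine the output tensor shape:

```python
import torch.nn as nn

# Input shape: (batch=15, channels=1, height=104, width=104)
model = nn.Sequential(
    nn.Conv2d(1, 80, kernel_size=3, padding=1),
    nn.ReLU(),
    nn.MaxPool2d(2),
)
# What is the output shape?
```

Input: (15, 1, 104, 104) -> after Conv2d: (15, 80, 104, 104) -> after ReLU: (15, 80, 104, 104) -> Output: (15, 80, 52, 52)

Answer: (15, 80, 52, 52)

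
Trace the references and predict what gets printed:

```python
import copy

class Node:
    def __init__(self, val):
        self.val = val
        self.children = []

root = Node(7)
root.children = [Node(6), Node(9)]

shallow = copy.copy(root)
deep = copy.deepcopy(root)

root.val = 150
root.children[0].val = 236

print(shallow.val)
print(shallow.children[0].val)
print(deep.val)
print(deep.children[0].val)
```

Key concept: deep copy with custom objects.
Step by step:
`root = Node(7)` → root = Node(val=7, children=[])
`root.children = [Node(6), Node(9)]` → root = Node(val=7, children=[Node(val=6, children=[]), Node(val=9, children=[])])
`shallow = copy.copy(root)` → shallow = Node(val=7, children=[Node(val=6, children=[]), Node(val=9, children=[])])
`deep = copy.deepcopy(root)` → deep = Node(val=7, children=[Node(val=6, children=[]), Node(val=9, children=[])])
`root.val = 150` → root = Node(val=150, children=[Node(val=6, children=[]), Node(val=9, children=[])])
`root.children[0].val = 236` → root = Node(val=150, children=[Node(val=236, children=[]), Node(val=9, children=[])]); shallow = Node(val=7, children=[Node(val=236, children=[]), Node(val=9, children=[])])
`print(shallow.val)` → prints 7
`print(shallow.children[0].val)` → prints 236
`print(deep.val)` → prints 7
`print(deep.children[0].val)` → prints 6

Answer:
7
236
7
6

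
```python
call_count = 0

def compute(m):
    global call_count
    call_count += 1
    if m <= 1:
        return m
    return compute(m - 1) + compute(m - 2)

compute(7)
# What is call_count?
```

Calls(m) = 1 + Calls(m-1) + Calls(m-2); Calls(0)=Calls(1)=1. For m=7 this gives 41.

Answer: 41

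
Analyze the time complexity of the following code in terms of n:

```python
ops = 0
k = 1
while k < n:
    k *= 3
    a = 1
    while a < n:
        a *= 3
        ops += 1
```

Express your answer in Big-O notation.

Each loop level contributes: log n × log n. Multiplying the contributions gives O(log² n).

Answer: O(log² n)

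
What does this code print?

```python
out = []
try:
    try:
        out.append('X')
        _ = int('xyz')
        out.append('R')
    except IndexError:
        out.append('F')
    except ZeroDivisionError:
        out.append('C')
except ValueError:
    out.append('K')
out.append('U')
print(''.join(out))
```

Execution trace: 'X' (try body) → 'K' (outer except ValueError) → 'U' (after the try/except). Output: XKU

Answer: XKU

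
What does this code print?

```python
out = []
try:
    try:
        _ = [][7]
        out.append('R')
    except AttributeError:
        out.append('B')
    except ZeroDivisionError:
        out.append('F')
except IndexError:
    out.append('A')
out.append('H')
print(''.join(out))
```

Execution trace: 'A' (outer except IndexError) → 'H' (after the try/except). Output: AH

Answer: AH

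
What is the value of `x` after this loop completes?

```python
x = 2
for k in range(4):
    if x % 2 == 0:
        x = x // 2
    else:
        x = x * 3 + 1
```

Collatz-style transformation from 2
`x` takes the values: 2 → 1 → 4 → 2 → 1

Answer: 1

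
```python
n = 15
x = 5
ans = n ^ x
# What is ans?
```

Trace:
`n = 15` → n = 15
`x = 5` → x = 5
`ans = n ^ x` → ans = 10
So ans = 10

Answer: 10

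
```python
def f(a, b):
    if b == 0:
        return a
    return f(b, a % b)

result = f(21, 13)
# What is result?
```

f(21, 13) -> f(13, 8) -> f(8, 5) -> f(5, 3) -> f(3, 2) -> f(2, 1) -> f(1, 0) -> 1

Answer: 1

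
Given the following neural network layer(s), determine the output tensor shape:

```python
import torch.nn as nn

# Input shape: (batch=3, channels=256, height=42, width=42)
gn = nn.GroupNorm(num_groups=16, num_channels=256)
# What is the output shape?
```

Input: (3, 256, 42, 42) -> Output: (3, 256, 42, 42)

Answer: (3, 256, 42, 42)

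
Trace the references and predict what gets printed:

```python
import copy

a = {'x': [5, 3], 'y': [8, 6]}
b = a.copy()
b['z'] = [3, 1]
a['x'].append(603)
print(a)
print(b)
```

Key concept: shallow copy of dict with mutable values.
Step by step:
`a = {'x': [5, 3], 'y': [8, 6]}` → a = {'x': [5, 3], 'y': [8, 6]}
`b = a.copy()` → b = {'x': [5, 3], 'y': [8, 6]}
`b['z'] = [3, 1]` → b = {'x': [5, 3], 'y': [8, 6], 'z': [3, 1]}
`a['x'].append(603)` → a = {'x': [5, 3, 603], 'y': [8, 6]}; b = {'x': [5, 3, 603], 'y': [8, 6], 'z': [3, 1]}
`print(a)` → prints {'x': [5, 3, 603], 'y': [8, 6]}
`print(b)` → prints {'x': [5, 3, 603], 'y': [8, 6], 'z': [3, 1]}

Answer:
{'x': [5, 3, 603], 'y': [8, 6]}
{'x': [5, 3, 603], 'y': [8, 6], 'z': [3, 1]}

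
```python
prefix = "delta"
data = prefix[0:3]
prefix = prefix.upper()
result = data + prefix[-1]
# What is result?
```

Trace:
`prefix = "delta"` → prefix = 'delta'
`data = prefix[0:3]` → data = 'del'
`prefix = prefix.upper()` → prefix = 'DELTA'
`result = data + prefix[-1]` → result = 'delA'
So result = 'delA'

Answer: 'delA'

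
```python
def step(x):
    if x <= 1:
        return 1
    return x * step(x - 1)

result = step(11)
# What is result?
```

step(11) = 11 * 10 * 9 * 8 * 7 * 6 * 5 * 4 * 3 * 2 * 1 = 39916800

Answer: 39916800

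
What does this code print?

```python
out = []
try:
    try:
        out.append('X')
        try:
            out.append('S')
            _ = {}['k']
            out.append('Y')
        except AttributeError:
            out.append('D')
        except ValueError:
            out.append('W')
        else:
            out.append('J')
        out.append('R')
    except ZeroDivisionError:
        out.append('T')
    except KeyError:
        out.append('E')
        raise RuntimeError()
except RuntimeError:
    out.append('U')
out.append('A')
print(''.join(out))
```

Execution trace: 'X' (try body) → 'S' (inner try body) → 'E' (except KeyError) → 'U' (outer except RuntimeError) → 'A' (after the try/except). Output: XSEUA

Answer: XSEUA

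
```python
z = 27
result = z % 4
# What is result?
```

Trace:
`z = 27` → z = 27
`result = z % 4` → result = 3
So result = 3

Answer: 3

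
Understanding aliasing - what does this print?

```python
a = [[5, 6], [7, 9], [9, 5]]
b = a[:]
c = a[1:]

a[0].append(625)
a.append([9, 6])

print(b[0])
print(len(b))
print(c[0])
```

Key concept: slice with nested mutation.
Step by step:
`a = [[5, 6], [7, 9], [9, 5]]` → a = [[5, 6], [7, 9], [9, 5]]
`b = a[:]` → b = [[5, 6], [7, 9], [9, 5]]
`c = a[1:]` → c = [[7, 9], [9, 5]]
`a[0].append(625)` → a = [[5, 6, 625], [7, 9], [9, 5]]; b = [[5, 6, 625], [7, 9], [9, 5]]
`a.append([9, 6])` → a = [[5, 6, 625], [7, 9], [9, 5], [9, 6]]
`print(b[0])` → prints [5, 6, 625]
`print(len(b))` → prints 3
`print(c[0])` → prints [7, 9]

Answer:
[5, 6, 625]
3
[7, 9]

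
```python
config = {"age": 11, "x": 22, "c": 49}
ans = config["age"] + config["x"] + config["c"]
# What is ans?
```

Trace:
`config = {"age": 11, "x": 22, "c": 49}` → config = {'age': 11, 'x': 22, 'c': 49}
`ans = config["age"] + config["x"] + config["c"]` → ans = 82
So ans = 82

Answer: 82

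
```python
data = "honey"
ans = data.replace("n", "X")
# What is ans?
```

Trace:
`data = "honey"` → data = 'honey'
`ans = data.replace("n", "X")` → ans = 'hoXey'
So ans = 'hoXey'

Answer: 'hoXey'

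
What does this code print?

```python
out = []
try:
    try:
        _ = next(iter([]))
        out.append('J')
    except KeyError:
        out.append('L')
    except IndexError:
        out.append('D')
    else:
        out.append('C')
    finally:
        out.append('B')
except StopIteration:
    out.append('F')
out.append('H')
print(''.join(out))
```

Execution trace: 'B' (finally) → 'F' (outer except StopIteration) → 'H' (after the try/except). Output: BFH

Answer: BFH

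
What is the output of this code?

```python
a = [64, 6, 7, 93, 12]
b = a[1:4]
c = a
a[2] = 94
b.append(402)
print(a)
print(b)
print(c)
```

Key concept: slice vs alias.
Step by step:
`a = [64, 6, 7, 93, 12]` → a = [64, 6, 7, 93, 12]
`b = a[1:4]` → b = [6, 7, 93]
`c = a` → c = [64, 6, 7, 93, 12] (same object as a)
`a[2] = 94` → a = [64, 6, 94, 93, 12] (same object as c); c = [64, 6, 94, 93, 12] (same object as a)
`b.append(402)` → b = [6, 7, 93, 402]
`print(a)` → prints [64, 6, 94, 93, 12]
`print(b)` → prints [6, 7, 93, 402]
`print(c)` → prints [64, 6, 94, 93, 12]

Answer:
[64, 6, 94, 93, 12]
[6, 7, 93, 402]
[64, 6, 94, 93, 12]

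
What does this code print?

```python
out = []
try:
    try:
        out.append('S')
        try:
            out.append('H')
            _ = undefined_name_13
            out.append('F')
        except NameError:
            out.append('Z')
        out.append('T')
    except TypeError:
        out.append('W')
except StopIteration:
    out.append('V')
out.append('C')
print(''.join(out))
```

Execution trace: 'S' (try body) → 'H' (inner try body) → 'Z' (inner except NameError) → 'T' (try body, no exception) → 'C' (after the try/except). Output: SHZTC

Answer: SHZTC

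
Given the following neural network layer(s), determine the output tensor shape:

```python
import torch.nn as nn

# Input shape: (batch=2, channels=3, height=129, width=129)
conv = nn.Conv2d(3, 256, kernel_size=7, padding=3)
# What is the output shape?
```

Input: (2, 3, 129, 129) -> Output: (2, 256, 129, 129)

Answer: (2, 256, 129, 129)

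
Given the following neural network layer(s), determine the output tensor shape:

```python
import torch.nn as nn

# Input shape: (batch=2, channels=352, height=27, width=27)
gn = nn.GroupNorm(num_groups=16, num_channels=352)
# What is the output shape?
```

Input: (2, 352, 27, 27) -> Output: (2, 352, 27, 27)

Answer: (2, 352, 27, 27)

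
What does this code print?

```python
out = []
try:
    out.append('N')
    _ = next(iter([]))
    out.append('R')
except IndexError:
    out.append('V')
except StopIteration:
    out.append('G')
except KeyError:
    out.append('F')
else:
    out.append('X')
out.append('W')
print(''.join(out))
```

Execution trace: 'N' (try body) → 'G' (except StopIteration) → 'W' (after the try/except). Output: NGW

Answer: NGW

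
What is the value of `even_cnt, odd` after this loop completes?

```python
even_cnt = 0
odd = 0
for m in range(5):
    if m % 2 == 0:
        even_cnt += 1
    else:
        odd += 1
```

Count evens and odds in range(5)
`even_cnt, odd` takes the values: (0, 0) → (1, 0) → (1, 1) → (2, 1) → (2, 2) → (3, 2)

Answer: 3, 2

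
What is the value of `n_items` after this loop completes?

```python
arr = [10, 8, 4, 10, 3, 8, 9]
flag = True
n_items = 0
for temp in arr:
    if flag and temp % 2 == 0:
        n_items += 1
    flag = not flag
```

Count even values at even positions
`n_items` takes the values: 0 → 1 → 2

Answer: 2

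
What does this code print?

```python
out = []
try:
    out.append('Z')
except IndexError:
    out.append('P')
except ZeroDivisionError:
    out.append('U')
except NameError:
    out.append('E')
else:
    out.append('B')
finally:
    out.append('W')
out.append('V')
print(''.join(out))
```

Execution trace: 'Z' (try body, no exception) → 'B' (else) → 'W' (finally) → 'V' (after the try/except). Output: ZBWV

Answer: ZBWV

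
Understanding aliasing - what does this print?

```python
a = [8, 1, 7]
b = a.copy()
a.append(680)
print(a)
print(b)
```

Key concept: list.copy() creates independent copy.
Step by step:
`a = [8, 1, 7]` → a = [8, 1, 7]
`b = a.copy()` → b = [8, 1, 7]
`a.append(680)` → a = [8, 1, 7, 680]
`print(a)` → prints [8, 1, 7, 680]
`print(b)` → prints [8, 1, 7]

Answer:
[8, 1, 7, 680]
[8, 1, 7]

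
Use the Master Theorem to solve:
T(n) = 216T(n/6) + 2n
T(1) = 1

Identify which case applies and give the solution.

a=216, b=6, f(n)=2n. log_6(216) = 3. Since c=1 < 3, Case 1 applies: T(n) = Θ(n^log_b(a)) = O(n^3).

Answer: O(n^3) - Case 1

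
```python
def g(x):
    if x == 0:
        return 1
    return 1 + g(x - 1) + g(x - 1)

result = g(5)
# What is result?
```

g(x) = 1 + 2·g(x-1), g(0)=1. Closed form: (1+1)·2^5 - 1 = 63.

Answer: 63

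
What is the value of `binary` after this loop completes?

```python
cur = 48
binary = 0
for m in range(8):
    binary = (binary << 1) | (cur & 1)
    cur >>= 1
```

Reverse lowest 8 bits of 48
`binary` takes the values: 0 → 1 → 3 → 6 → 12

Answer: 12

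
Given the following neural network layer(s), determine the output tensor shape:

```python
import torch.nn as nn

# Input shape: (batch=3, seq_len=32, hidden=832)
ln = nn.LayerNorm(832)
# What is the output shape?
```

Input: (3, 32, 832) -> Output: (3, 32, 832)

Answer: (3, 32, 832)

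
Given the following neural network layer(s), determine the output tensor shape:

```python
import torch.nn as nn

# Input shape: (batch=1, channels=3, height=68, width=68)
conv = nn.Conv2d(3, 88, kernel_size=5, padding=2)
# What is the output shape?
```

Input: (1, 3, 68, 68) -> Output: (1, 88, 68, 68)

Answer: (1, 88, 68, 68)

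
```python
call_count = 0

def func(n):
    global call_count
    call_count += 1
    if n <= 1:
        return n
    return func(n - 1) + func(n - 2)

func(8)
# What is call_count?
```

Calls(n) = 1 + Calls(n-1) + Calls(n-2); Calls(0)=Calls(1)=1. For n=8 this gives 67.

Answer: 67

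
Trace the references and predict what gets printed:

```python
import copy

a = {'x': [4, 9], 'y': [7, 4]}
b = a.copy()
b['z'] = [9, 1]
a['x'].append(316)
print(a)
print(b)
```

Key concept: shallow copy of dict with mutable values.
Step by step:
`a = {'x': [4, 9], 'y': [7, 4]}` → a = {'x': [4, 9], 'y': [7, 4]}
`b = a.copy()` → b = {'x': [4, 9], 'y': [7, 4]}
`b['z'] = [9, 1]` → b = {'x': [4, 9], 'y': [7, 4], 'z': [9, 1]}
`a['x'].append(316)` → a = {'x': [4, 9, 316], 'y': [7, 4]}; b = {'x': [4, 9, 316], 'y': [7, 4], 'z': [9, 1]}
`print(a)` → prints {'x': [4, 9, 316], 'y': [7, 4]}
`print(b)` → prints {'x': [4, 9, 316], 'y': [7, 4], 'z': [9, 1]}

Answer:
{'x': [4, 9, 316], 'y': [7, 4]}
{'x': [4, 9, 316], 'y': [7, 4], 'z': [9, 1]}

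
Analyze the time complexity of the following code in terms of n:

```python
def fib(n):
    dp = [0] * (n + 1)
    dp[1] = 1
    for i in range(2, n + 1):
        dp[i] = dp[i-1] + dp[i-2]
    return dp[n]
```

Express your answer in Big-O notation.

This is Dynamic programming Fibonacci. Time complexity: O(n).

Answer: O(n)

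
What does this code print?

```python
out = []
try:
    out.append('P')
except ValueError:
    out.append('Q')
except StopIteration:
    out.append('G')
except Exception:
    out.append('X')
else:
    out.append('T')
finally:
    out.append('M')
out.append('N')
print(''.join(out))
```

Execution trace: 'P' (try body, no exception) → 'T' (else) → 'M' (finally) → 'N' (after the try/except). Output: PTMN

Answer: PTMN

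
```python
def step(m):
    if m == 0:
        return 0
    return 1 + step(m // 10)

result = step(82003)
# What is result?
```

Count of digits of 82003: 5

Answer: 5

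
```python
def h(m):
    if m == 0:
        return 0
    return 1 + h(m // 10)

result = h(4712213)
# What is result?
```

Count of digits of 4712213: 7

Answer: 7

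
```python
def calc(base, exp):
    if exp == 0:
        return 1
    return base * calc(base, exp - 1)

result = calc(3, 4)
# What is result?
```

calc(3, 4) = 3 * 3 * 3 * 3 = 81

Answer: 81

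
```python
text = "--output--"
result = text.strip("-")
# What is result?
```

Trace:
`text = "--output--"` → text = '--output--'
`result = text.strip("-")` → result = 'output'
So result = 'output'

Answer: 'output'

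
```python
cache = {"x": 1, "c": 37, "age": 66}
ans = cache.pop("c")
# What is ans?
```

Trace:
`cache = {"x": 1, "c": 37, "age": 66}` → cache = {'x': 1, 'c': 37, 'age': 66}
`ans = cache.pop("c")` → cache = {'x': 1, 'age': 66}; ans = 37
So ans = 37

Answer: 37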